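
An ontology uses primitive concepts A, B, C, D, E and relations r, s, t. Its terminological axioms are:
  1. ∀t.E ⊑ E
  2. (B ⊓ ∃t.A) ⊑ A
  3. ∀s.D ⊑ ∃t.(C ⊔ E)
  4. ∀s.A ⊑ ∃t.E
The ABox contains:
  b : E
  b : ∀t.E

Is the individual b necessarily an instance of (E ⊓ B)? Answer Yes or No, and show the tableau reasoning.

1. b : (E ⊓ B)?  L(b) = {E, ∀t.E} ∪ {(¬E ⊔ ¬B)}
   open: L(b) ⊇ {E, ¬B, ∀t.E, ∃s.¬A, ∃s.¬D} (+ ∃-successors) — b ∉ (E ⊓ B) possible
2. Hence b : (E ⊓ B): not entailed.

No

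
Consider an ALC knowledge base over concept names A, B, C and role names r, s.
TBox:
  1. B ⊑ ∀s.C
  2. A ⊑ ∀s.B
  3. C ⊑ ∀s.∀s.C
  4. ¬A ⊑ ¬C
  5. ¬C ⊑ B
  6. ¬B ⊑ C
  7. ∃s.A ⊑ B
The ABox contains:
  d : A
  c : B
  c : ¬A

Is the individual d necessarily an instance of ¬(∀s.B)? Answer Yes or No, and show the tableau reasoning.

No

1. d : ¬(∀s.B)?  L(d) = {A} ∪ {∀s.B}
   open: L(d) ⊇ {A, B, ¬C, ∀s.B, ∀s.C} — d ∉ ¬(∀s.B) possible
2. Hence d : ¬(∀s.B): not entailed.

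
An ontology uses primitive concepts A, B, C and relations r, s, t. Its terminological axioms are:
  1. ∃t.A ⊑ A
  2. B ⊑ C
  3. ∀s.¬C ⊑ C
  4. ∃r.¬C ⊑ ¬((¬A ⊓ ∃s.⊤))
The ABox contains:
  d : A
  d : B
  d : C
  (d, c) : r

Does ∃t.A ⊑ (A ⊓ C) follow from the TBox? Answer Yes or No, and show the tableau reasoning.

1. ∃t.A ⊑ (A ⊓ C)  ⇔  (∃t.A ⊓ (¬A ⊔ ¬C)) unsat w.r.t. T
   apply at x₀: ∃t.A⊑A
   open: L(x₀) ⊇ {A, ¬B, ¬C, ∀r.C, ∃s.C, …} (+ ∃-successors)
2. Hence ∃t.A ⊑ (A ⊓ C): not entailed.

No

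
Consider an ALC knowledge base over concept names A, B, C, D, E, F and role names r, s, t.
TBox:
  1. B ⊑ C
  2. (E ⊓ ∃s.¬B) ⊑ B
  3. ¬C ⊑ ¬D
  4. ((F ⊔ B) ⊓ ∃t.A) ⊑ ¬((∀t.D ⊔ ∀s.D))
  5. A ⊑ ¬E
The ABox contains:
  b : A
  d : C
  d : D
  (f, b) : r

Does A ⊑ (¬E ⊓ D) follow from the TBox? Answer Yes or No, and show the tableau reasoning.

1. A ⊑ (¬E ⊓ D)  ⇔  (A ⊓ (E ⊔ ¬D)) unsat w.r.t. T
   apply at x₀: A⊑¬E
   open: L(x₀) ⊇ {A, C, ¬B, ¬D, ¬E, …}
2. Hence A ⊑ (¬E ⊓ D): not entailed.

No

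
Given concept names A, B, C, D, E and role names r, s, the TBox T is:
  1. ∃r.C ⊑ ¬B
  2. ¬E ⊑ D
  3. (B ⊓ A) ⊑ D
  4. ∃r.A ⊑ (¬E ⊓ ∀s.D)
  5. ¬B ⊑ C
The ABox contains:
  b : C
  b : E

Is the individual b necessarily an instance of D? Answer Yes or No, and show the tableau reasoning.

No

1. b : D?  L(b) = {C, E} ∪ {¬D}
   open: L(b) ⊇ {C, E, ¬B, ¬D, ∀r.¬A} — b ∉ D possible
2. Hence b : D: not entailed.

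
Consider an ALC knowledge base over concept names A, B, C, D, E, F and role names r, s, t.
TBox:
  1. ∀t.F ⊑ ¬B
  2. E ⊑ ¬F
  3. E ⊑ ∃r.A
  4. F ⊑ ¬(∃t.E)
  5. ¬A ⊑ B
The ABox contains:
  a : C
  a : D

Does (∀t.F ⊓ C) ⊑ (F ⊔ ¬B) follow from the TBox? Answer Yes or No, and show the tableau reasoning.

Yes

1. (∀t.F ⊓ C) ⊑ (F ⊔ ¬B)  ⇔  ((∀t.F ⊓ C) ⊓ (¬F ⊓ B)) unsat w.r.t. T
   all branches close; clash {B, ¬B} at x₀
2. Hence (∀t.F ⊓ C) ⊑ (F ⊔ ¬B): entailed.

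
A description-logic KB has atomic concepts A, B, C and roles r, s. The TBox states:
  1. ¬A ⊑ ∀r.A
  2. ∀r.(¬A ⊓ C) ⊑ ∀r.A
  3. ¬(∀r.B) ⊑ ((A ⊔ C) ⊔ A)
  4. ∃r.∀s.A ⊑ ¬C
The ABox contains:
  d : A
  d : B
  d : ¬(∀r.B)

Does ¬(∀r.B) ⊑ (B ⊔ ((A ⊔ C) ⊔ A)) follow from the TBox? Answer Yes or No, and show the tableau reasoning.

Yes

1. ¬(∀r.B) ⊑ (B ⊔ ((A ⊔ C) ⊔ A))  ⇔  (∃r.¬B ⊓ (¬B ⊓ ((¬A ⊓ ¬C) ⊓ ¬A))) unsat w.r.t. T
   all branches close; clash {A, ¬A} at x₀
2. Hence ¬(∀r.B) ⊑ (B ⊔ ((A ⊔ C) ⊔ A)): entailed.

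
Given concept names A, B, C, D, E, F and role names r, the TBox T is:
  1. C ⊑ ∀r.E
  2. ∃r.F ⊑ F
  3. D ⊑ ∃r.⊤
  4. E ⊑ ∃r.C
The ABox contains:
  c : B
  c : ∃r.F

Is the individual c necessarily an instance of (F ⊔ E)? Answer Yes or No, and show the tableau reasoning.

Yes

1. c : (F ⊔ E)?  L(c) = {B, ∃r.F} ∪ {(¬F ⊓ ¬E)}
   clash {F, ¬F} at c — c ∈ (F ⊔ E)
2. Hence c : (F ⊔ E): entailed.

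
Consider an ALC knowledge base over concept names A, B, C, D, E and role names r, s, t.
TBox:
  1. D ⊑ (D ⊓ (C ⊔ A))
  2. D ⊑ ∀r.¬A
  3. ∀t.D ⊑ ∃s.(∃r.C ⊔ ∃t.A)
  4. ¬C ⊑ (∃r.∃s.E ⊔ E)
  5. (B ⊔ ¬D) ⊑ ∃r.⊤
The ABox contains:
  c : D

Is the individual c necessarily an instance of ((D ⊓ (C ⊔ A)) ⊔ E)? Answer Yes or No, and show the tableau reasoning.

1. c : ((D ⊓ (C ⊔ A)) ⊔ E)?  L(c) = {D} ∪ {((¬D ⊔ (¬C ⊓ ¬A)) ⊓ ¬E)}
   clash {A, ¬A} at c — c ∈ ((D ⊓ (C ⊔ A)) ⊔ E)
2. Hence c : ((D ⊓ (C ⊔ A)) ⊔ E): entailed.

Yes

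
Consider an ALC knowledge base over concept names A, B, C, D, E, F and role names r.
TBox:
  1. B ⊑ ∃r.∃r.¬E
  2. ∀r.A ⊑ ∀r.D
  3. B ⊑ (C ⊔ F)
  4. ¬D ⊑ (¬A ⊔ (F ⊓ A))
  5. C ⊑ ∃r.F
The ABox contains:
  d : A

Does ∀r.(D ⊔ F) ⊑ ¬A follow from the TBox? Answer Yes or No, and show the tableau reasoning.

No

1. ∀r.(D ⊔ F) ⊑ ¬A  ⇔  (∀r.(D ⊔ F) ⊓ A) unsat w.r.t. T
   open: L(x₀) ⊇ {A, D, ¬B, ¬C, ∀r.(D ⊔ F), …} (+ ∃-successors)
2. Hence ∀r.(D ⊔ F) ⊑ ¬A: not entailed.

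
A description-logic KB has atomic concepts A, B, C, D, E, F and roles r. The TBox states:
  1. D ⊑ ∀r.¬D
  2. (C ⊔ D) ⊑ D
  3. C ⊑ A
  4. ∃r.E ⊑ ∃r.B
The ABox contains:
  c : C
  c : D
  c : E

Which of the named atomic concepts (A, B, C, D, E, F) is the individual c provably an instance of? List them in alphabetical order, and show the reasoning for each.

{A, C, D, E}

1. c : A?  L(c) = {C, D, E} ∪ {¬A}
   clash {A, ¬A} at c — c ∈ A
2. c : B?  L(c) = {C, D, E} ∪ {¬B}
   apply at c: D⊑∀r.¬D; C⊑A
   open: L(c) ⊇ {A, C, D, E, ¬B, …} — c ∉ B possible
3. c : C?  L(c) = {C, D, E} ∪ {¬C}
   clash {C, ¬C} at c — c ∈ C
4. c : D?  L(c) = {C, D, E} ∪ {¬D}
   clash {D, ¬D} at c — c ∈ D
5. c : E?  L(c) = {C, D, E} ∪ {¬E}
   clash {E, ¬E} at c — c ∈ E
6. c : F?  L(c) = {C, D, E} ∪ {¬F}
   apply at c: D⊑∀r.¬D; C⊑A
   open: L(c) ⊇ {A, C, D, E, ¬F, …} — c ∉ F possible
7. Entailed for c: {A, C, D, E}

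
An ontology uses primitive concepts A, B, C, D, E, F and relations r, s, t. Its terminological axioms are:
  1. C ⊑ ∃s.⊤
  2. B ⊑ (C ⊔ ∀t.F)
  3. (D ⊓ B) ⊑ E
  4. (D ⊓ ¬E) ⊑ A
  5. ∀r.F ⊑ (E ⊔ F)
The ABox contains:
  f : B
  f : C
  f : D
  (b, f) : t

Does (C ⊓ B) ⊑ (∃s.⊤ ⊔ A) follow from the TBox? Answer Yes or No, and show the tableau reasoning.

Yes

1. (C ⊓ B) ⊑ (∃s.⊤ ⊔ A)  ⇔  ((C ⊓ B) ⊓ (∀s.⊥ ⊓ ¬A)) unsat w.r.t. T
   all branches close; clash {A, ¬A} at x₀
2. Hence (C ⊓ B) ⊑ (∃s.⊤ ⊔ A): entailed.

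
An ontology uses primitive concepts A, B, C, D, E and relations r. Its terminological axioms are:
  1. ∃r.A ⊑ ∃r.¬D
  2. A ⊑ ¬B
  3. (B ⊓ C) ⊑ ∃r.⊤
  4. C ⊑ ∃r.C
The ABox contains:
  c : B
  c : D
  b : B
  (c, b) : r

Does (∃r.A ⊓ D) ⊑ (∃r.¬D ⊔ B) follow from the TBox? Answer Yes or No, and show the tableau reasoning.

Yes

1. (∃r.A ⊓ D) ⊑ (∃r.¬D ⊔ B)  ⇔  ((∃r.A ⊓ D) ⊓ (∀r.D ⊓ ¬B)) unsat w.r.t. T
   all branches close; clash {D, ¬D} at an ∃-successor
2. Hence (∃r.A ⊓ D) ⊑ (∃r.¬D ⊔ B): entailed.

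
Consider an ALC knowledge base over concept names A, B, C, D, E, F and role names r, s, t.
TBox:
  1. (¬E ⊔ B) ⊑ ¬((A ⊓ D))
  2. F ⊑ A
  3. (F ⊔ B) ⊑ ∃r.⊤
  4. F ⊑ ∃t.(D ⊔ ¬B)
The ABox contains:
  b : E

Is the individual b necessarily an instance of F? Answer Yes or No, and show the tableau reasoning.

No

1. b : F?  L(b) = {E} ∪ {¬F}
   open: L(b) ⊇ {E, ¬B, ¬F} — b ∉ F possible
2. Hence b : F: not entailed.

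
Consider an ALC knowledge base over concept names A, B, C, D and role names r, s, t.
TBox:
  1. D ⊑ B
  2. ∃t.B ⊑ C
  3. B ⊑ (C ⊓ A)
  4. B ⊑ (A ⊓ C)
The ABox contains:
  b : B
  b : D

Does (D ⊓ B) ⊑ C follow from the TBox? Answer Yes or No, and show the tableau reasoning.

1. (D ⊓ B) ⊑ C  ⇔  ((D ⊓ B) ⊓ ¬C) unsat w.r.t. T
   all branches close; clash {C, ¬C} at x₀
2. Hence (D ⊓ B) ⊑ C: entailed.

Yes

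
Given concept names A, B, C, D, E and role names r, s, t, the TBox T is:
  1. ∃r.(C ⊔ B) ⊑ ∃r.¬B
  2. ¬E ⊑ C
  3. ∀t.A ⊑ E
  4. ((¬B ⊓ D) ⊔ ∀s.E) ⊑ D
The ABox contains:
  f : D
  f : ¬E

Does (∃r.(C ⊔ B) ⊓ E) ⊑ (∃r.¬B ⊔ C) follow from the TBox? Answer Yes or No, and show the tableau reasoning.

1. (∃r.(C ⊔ B) ⊓ E) ⊑ (∃r.¬B ⊔ C)  ⇔  ((∃r.(C ⊔ B) ⊓ E) ⊓ (∀r.B ⊓ ¬C)) unsat w.r.t. T
   all branches close; clash {B, ¬B} at an ∃-successor
2. Hence (∃r.(C ⊔ B) ⊓ E) ⊑ (∃r.¬B ⊔ C): entailed.

Yes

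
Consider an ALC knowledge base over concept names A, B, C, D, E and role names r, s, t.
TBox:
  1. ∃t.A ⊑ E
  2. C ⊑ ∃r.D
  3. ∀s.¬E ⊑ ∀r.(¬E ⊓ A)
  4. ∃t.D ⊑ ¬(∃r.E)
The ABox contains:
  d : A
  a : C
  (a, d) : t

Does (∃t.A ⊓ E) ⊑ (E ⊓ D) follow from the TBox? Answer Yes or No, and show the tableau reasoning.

1. (∃t.A ⊓ E) ⊑ (E ⊓ D)  ⇔  ((∃t.A ⊓ E) ⊓ (¬E ⊔ ¬D)) unsat w.r.t. T
   open: L(x₀) ⊇ {E, ¬C, ¬D, ∀t.¬D, ∃s.E, …} (+ ∃-successors)
2. Hence (∃t.A ⊓ E) ⊑ (E ⊓ D): not entailed.

No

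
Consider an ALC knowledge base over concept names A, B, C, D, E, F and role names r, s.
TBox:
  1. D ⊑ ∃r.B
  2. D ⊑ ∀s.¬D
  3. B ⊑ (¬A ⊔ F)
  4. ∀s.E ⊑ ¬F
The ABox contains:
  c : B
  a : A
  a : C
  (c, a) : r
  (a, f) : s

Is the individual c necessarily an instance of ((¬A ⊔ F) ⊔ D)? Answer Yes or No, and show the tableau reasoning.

Yes

1. c : ((¬A ⊔ F) ⊔ D)?  L(c) = {B} ∪ {((A ⊓ ¬F) ⊓ ¬D)}
   clash {F, ¬F} at c — c ∈ ((¬A ⊔ F) ⊔ D)
2. Hence c : ((¬A ⊔ F) ⊔ D): entailed.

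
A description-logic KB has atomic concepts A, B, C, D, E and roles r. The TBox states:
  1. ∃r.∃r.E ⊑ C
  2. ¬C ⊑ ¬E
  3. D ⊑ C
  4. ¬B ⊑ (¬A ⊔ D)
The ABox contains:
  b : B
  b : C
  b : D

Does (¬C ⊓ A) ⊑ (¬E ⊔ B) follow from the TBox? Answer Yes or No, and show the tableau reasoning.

1. (¬C ⊓ A) ⊑ (¬E ⊔ B)  ⇔  ((¬C ⊓ A) ⊓ (E ⊓ ¬B)) unsat w.r.t. T
   all branches close; clash {E, ¬E} at x₀
2. Hence (¬C ⊓ A) ⊑ (¬E ⊔ B): entailed.

Yes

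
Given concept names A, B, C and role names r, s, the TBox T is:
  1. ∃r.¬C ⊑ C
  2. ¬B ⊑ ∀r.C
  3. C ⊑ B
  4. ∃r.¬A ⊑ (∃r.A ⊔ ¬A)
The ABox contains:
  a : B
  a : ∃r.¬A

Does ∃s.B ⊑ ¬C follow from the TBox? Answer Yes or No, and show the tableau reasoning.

1. ∃s.B ⊑ ¬C  ⇔  (∃s.B ⊓ C) unsat w.r.t. T
   apply at x₀: C⊑B
   open: L(x₀) ⊇ {B, C, ∀r.A, ∃s.B} (+ ∃-successors)
2. Hence ∃s.B ⊑ ¬C: not entailed.

No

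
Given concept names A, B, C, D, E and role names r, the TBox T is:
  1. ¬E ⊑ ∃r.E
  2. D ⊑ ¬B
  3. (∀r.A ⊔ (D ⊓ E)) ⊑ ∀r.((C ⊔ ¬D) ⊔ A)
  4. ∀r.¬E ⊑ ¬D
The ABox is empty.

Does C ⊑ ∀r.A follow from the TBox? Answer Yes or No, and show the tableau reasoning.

1. C ⊑ ∀r.A  ⇔  (C ⊓ ∃r.¬A) unsat w.r.t. T
   open: L(x₀) ⊇ {C, E, ¬D, ∃r.¬A} (+ ∃-successors)
2. Hence C ⊑ ∀r.A: not entailed.

No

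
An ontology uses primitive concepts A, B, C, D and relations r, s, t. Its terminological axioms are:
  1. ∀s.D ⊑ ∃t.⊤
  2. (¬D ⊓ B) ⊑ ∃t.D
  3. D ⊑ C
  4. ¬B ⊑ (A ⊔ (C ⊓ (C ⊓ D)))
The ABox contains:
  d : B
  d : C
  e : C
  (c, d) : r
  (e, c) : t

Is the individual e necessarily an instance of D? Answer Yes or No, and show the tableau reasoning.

No

1. e : D?  L(e) = {C} ∪ {¬D}
   open: L(e) ⊇ {A, C, ¬B, ¬D, ∃s.¬D} (+ ∃-successors) — e ∉ D possible
2. Hence e : D: not entailed.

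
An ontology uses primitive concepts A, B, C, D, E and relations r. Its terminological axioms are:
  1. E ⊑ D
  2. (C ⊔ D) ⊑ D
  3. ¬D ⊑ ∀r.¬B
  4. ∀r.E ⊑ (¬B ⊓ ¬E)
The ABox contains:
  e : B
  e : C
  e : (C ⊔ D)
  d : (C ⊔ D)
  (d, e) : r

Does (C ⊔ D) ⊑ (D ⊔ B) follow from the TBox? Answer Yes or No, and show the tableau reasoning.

1. (C ⊔ D) ⊑ (D ⊔ B)  ⇔  ((C ⊔ D) ⊓ (¬D ⊓ ¬B)) unsat w.r.t. T
   all branches close; clash {D, ¬D} at x₀
2. Hence (C ⊔ D) ⊑ (D ⊔ B): entailed.

Yes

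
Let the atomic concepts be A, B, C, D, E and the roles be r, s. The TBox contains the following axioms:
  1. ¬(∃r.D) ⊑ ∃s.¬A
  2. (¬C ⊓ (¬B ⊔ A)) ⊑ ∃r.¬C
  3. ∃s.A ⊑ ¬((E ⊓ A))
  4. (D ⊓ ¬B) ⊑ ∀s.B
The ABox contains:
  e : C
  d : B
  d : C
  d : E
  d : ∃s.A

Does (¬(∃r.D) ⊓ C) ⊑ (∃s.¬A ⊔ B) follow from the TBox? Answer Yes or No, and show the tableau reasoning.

Yes

1. (¬(∃r.D) ⊓ C) ⊑ (∃s.¬A ⊔ B)  ⇔  ((∀r.¬D ⊓ C) ⊓ (∀s.A ⊓ ¬B)) unsat w.r.t. T
   all branches close; clash {A, ¬A} at an ∃-successor
2. Hence (¬(∃r.D) ⊓ C) ⊑ (∃s.¬A ⊔ B): entailed.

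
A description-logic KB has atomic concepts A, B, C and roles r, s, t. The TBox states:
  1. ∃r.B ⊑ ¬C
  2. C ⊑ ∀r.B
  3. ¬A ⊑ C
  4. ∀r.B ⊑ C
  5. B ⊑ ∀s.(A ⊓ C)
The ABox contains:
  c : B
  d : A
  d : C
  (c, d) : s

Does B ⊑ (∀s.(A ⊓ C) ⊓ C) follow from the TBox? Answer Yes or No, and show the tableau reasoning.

1. B ⊑ (∀s.(A ⊓ C) ⊓ C)  ⇔  (B ⊓ (∃s.(¬A ⊔ ¬C) ⊔ ¬C)) unsat w.r.t. T
   apply at x₀: B⊑∀s.(A ⊓ C)
   open: L(x₀) ⊇ {A, B, ¬C, ∀s.(A ⊓ C), ∃r.¬B} (+ ∃-successors)
2. Hence B ⊑ (∀s.(A ⊓ C) ⊓ C): not entailed.

No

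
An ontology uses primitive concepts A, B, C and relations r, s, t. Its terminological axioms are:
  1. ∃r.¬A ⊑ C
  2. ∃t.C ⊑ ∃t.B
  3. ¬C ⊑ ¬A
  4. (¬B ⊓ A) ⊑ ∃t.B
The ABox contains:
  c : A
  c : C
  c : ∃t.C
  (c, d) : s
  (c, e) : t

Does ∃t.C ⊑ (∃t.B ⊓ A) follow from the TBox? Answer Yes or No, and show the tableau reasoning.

No

1. ∃t.C ⊑ (∃t.B ⊓ A)  ⇔  (∃t.C ⊓ (∀t.¬B ⊔ ¬A)) unsat w.r.t. T
   apply at x₀: ∃t.C⊑∃t.B
   open: L(x₀) ⊇ {B, C, ¬A, ∃t.B, ∃t.C} (+ ∃-successors)
2. Hence ∃t.C ⊑ (∃t.B ⊓ A): not entailed.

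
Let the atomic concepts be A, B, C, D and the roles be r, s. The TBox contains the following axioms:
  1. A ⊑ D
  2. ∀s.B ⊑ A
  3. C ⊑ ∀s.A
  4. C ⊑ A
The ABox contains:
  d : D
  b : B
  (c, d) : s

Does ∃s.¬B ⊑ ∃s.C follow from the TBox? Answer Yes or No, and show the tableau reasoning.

No

1. ∃s.¬B ⊑ ∃s.C  ⇔  (∃s.¬B ⊓ ∀s.¬C) unsat w.r.t. T
   open: L(x₀) ⊇ {¬A, ¬C, ∀s.¬C, ∃s.¬B} (+ ∃-successors)
2. Hence ∃s.¬B ⊑ ∃s.C: not entailed.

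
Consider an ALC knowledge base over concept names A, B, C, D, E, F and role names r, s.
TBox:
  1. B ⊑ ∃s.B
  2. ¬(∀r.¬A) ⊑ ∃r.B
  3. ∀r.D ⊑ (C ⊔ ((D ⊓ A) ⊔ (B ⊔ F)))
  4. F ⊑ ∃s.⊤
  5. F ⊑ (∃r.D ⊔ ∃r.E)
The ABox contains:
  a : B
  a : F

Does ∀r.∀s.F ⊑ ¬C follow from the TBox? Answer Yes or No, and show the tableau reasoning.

1. ∀r.∀s.F ⊑ ¬C  ⇔  (∀r.∀s.F ⊓ C) unsat w.r.t. T
   open: L(x₀) ⊇ {C, ¬B, ¬F, ∀r.¬A, ∀r.∀s.F, …} (+ ∃-successors)
2. Hence ∀r.∀s.F ⊑ ¬C: not entailed.

No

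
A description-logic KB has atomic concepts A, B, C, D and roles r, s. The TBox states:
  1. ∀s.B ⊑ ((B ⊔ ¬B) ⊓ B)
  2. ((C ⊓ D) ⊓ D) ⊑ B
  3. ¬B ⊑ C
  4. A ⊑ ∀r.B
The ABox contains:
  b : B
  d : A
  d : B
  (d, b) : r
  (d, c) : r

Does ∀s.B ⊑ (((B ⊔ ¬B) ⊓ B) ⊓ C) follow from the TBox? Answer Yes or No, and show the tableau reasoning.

1. ∀s.B ⊑ (((B ⊔ ¬B) ⊓ B) ⊓ C)  ⇔  (∀s.B ⊓ (((¬B ⊓ B) ⊔ ¬B) ⊔ ¬C)) unsat w.r.t. T
   apply at x₀: ∀s.B⊑((B ⊔ ¬B) ⊓ B)
   open: L(x₀) ⊇ {B, ¬A, ¬C, ∀s.B}
2. Hence ∀s.B ⊑ (((B ⊔ ¬B) ⊓ B) ⊓ C): not entailed.

No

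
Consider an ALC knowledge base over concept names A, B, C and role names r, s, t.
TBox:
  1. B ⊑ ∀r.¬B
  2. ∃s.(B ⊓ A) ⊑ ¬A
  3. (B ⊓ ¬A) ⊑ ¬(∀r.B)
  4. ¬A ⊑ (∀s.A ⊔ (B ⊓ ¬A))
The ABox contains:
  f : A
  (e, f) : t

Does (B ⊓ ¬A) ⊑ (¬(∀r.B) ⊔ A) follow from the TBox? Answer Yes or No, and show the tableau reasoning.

Yes

1. (B ⊓ ¬A) ⊑ (¬(∀r.B) ⊔ A)  ⇔  ((B ⊓ ¬A) ⊓ (∀r.B ⊓ ¬A)) unsat w.r.t. T
   all branches close; clash {B, ¬B} at an ∃-successor
2. Hence (B ⊓ ¬A) ⊑ (¬(∀r.B) ⊔ A): entailed.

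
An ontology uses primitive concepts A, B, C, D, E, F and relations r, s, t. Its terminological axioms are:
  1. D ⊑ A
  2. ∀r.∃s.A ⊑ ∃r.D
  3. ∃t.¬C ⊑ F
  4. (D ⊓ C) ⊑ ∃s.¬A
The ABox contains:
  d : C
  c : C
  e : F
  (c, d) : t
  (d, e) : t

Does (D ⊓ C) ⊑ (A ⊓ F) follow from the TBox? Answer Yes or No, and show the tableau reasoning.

No

1. (D ⊓ C) ⊑ (A ⊓ F)  ⇔  ((D ⊓ C) ⊓ (¬A ⊔ ¬F)) unsat w.r.t. T
   apply at x₀: D⊑A; (D ⊓ C)⊑∃s.¬A
   open: L(x₀) ⊇ {A, C, D, ¬F, ∀t.C, …} (+ ∃-successors)
2. Hence (D ⊓ C) ⊑ (A ⊓ F): not entailed.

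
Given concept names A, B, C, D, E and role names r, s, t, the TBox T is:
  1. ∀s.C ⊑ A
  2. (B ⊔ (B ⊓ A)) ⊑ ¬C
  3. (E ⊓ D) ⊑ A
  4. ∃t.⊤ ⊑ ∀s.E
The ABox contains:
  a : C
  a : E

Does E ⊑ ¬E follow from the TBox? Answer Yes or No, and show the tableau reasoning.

1. E ⊑ ¬E  ⇔  (E ⊓ E) unsat w.r.t. T
   open: L(x₀) ⊇ {E, ¬B, ¬D, ∀t.⊥, ∃s.¬C} (+ ∃-successors)
2. Hence E ⊑ ¬E: not entailed.

No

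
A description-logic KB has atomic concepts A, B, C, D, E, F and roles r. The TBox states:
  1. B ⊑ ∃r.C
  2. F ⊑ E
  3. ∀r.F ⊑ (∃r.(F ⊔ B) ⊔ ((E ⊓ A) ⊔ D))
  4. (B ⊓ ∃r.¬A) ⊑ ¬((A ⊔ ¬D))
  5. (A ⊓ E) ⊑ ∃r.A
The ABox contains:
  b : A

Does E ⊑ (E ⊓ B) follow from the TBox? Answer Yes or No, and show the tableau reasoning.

1. E ⊑ (E ⊓ B)  ⇔  (E ⊓ (¬E ⊔ ¬B)) unsat w.r.t. T
   open: L(x₀) ⊇ {E, ¬A, ¬B, ∃r.¬F} (+ ∃-successors)
2. Hence E ⊑ (E ⊓ B): not entailed.

No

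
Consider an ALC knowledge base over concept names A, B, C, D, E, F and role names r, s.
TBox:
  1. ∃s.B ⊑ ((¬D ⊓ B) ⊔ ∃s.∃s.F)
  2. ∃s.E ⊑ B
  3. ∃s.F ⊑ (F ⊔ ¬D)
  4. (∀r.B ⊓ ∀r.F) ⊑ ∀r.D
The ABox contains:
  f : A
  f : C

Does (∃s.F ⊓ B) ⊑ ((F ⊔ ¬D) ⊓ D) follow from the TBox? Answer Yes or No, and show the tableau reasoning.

No

1. (∃s.F ⊓ B) ⊑ ((F ⊔ ¬D) ⊓ D)  ⇔  ((∃s.F ⊓ B) ⊓ ((¬F ⊓ D) ⊔ ¬D)) unsat w.r.t. T
   apply at x₀: ∃s.F⊑(F ⊔ ¬D)
   open: L(x₀) ⊇ {B, ¬D, ∀s.¬B, ∃r.¬B, ∃s.F} (+ ∃-successors)
2. Hence (∃s.F ⊓ B) ⊑ ((F ⊔ ¬D) ⊓ D): not entailed.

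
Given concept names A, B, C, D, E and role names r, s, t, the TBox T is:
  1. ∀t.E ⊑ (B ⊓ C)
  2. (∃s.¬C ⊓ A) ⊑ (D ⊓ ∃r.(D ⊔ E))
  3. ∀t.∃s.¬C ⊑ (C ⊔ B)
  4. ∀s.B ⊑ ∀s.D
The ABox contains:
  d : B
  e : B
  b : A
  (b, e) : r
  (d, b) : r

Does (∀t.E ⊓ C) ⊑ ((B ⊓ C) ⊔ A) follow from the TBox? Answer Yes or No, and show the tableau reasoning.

Yes

1. (∀t.E ⊓ C) ⊑ ((B ⊓ C) ⊔ A)  ⇔  ((∀t.E ⊓ C) ⊓ ((¬B ⊔ ¬C) ⊓ ¬A)) unsat w.r.t. T
   all branches close; clash {C, ¬C} at x₀
2. Hence (∀t.E ⊓ C) ⊑ ((B ⊓ C) ⊔ A): entailed.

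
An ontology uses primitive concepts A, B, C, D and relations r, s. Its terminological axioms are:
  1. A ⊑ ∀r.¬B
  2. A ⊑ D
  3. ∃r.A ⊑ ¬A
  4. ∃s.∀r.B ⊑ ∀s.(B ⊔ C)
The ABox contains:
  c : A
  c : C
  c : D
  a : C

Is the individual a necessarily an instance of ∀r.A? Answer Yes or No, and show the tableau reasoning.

1. a : ∀r.A?  L(a) = {C} ∪ {∃r.¬A}
   open: L(a) ⊇ {C, ¬A, ∀s.∃r.¬B, ∃r.¬A} (+ ∃-successors) — a ∉ ∀r.A possible
2. Hence a : ∀r.A: not entailed.

No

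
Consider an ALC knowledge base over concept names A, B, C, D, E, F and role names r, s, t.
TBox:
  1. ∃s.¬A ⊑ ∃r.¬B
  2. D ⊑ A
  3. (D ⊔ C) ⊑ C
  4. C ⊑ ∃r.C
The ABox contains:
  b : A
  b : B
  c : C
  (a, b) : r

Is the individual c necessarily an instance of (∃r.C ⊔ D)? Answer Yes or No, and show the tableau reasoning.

1. c : (∃r.C ⊔ D)?  L(c) = {C} ∪ {(∀r.¬C ⊓ ¬D)}
   clash {C, ¬C} at an ∃-successor — c ∈ (∃r.C ⊔ D)
2. Hence c : (∃r.C ⊔ D): entailed.

Yes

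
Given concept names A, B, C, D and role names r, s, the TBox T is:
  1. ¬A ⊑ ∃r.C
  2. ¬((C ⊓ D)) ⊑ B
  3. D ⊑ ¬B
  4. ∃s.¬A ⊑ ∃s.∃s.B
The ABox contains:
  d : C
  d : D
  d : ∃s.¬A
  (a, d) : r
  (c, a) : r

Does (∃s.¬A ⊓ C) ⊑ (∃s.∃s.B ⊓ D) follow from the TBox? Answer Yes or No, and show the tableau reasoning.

1. (∃s.¬A ⊓ C) ⊑ (∃s.∃s.B ⊓ D)  ⇔  ((∃s.¬A ⊓ C) ⊓ (∀s.∀s.¬B ⊔ ¬D)) unsat w.r.t. T
   apply at x₀: ∃s.¬A⊑∃s.∃s.B
   open: L(x₀) ⊇ {A, B, C, ¬D, ∃s.¬A, …} (+ ∃-successors)
2. Hence (∃s.¬A ⊓ C) ⊑ (∃s.∃s.B ⊓ D): not entailed.

No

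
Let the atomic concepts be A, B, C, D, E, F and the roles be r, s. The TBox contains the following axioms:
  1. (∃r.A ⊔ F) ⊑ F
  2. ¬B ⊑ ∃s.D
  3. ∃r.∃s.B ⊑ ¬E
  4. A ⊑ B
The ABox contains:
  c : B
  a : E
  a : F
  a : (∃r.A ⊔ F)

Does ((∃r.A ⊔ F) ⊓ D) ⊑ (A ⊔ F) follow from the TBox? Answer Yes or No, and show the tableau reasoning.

1. ((∃r.A ⊔ F) ⊓ D) ⊑ (A ⊔ F)  ⇔  (((∃r.A ⊔ F) ⊓ D) ⊓ (¬A ⊓ ¬F)) unsat w.r.t. T
   all branches close; clash {F, ¬F} at x₀
2. Hence ((∃r.A ⊔ F) ⊓ D) ⊑ (A ⊔ F): entailed.

Yes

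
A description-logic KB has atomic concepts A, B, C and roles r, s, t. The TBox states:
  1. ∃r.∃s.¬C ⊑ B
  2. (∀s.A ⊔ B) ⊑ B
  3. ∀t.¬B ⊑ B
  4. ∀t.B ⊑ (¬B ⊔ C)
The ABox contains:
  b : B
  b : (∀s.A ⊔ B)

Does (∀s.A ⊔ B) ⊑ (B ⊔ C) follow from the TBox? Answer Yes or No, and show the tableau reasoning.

Yes

1. (∀s.A ⊔ B) ⊑ (B ⊔ C)  ⇔  ((∀s.A ⊔ B) ⊓ (¬B ⊓ ¬C)) unsat w.r.t. T
   all branches close; clash {B, ¬B} at x₀
2. Hence (∀s.A ⊔ B) ⊑ (B ⊔ C): entailed.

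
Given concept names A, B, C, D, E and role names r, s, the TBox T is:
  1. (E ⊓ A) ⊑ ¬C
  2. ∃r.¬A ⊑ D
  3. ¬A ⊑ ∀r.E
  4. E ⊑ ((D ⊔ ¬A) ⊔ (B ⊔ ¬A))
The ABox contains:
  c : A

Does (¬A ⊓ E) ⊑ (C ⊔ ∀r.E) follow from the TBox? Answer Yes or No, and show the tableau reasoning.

Yes

1. (¬A ⊓ E) ⊑ (C ⊔ ∀r.E)  ⇔  ((¬A ⊓ E) ⊓ (¬C ⊓ ∃r.¬E)) unsat w.r.t. T
   all branches close; clash {E, ¬E} at an ∃-successor
2. Hence (¬A ⊓ E) ⊑ (C ⊔ ∀r.E): entailed.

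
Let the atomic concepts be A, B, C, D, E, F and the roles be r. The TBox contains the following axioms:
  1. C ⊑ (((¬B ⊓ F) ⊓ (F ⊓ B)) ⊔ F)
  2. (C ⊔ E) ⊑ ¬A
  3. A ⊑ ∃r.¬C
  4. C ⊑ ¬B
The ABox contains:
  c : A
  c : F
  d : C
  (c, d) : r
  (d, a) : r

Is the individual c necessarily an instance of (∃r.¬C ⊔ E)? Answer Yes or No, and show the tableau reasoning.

Yes

1. c : (∃r.¬C ⊔ E)?  L(c) = {A, F} ∪ {(∀r.C ⊓ ¬E)}
   clash {A, ¬A} at c — c ∈ (∃r.¬C ⊔ E)
2. Hence c : (∃r.¬C ⊔ E): entailed.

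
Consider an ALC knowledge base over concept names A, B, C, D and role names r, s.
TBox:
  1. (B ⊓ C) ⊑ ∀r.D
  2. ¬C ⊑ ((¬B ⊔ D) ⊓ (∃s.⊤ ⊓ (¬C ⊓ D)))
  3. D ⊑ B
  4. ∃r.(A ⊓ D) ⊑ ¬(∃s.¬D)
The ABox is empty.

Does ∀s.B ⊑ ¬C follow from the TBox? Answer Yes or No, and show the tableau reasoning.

1. ∀s.B ⊑ ¬C  ⇔  (∀s.B ⊓ C) unsat w.r.t. T
   open: L(x₀) ⊇ {C, ¬B, ¬D, ∀r.(¬A ⊔ ¬D), ∀s.B}
2. Hence ∀s.B ⊑ ¬C: not entailed.

No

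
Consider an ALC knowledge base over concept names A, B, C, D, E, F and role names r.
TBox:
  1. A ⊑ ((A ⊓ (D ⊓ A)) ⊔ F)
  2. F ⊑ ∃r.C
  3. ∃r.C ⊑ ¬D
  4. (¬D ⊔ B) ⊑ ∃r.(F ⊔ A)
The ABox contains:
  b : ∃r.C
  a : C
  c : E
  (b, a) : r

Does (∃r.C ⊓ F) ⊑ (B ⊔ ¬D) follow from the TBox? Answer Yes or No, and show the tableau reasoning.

1. (∃r.C ⊓ F) ⊑ (B ⊔ ¬D)  ⇔  ((∃r.C ⊓ F) ⊓ (¬B ⊓ D)) unsat w.r.t. T
   all branches close; clash {D, ¬D} at x₀
2. Hence (∃r.C ⊓ F) ⊑ (B ⊔ ¬D): entailed.

Yes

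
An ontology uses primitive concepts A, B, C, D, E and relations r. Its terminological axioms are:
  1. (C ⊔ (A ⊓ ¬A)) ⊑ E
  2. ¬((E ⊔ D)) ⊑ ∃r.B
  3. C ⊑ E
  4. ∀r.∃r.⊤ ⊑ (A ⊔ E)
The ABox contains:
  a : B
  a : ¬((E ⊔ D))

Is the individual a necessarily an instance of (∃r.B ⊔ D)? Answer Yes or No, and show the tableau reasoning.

Yes

1. a : (∃r.B ⊔ D)?  L(a) = {B, ¬((E ⊔ D))} ∪ {(∀r.¬B ⊓ ¬D)}
   clash {E, ¬E} at a — a ∈ (∃r.B ⊔ D)
2. Hence a : (∃r.B ⊔ D): entailed.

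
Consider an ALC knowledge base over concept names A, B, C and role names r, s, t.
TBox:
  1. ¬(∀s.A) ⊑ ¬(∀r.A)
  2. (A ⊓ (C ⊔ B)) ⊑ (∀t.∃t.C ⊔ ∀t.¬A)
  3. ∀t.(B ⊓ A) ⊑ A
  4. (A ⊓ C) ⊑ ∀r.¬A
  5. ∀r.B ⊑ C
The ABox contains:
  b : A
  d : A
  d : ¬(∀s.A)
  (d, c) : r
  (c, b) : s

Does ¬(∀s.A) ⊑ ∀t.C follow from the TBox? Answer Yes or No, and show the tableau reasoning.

1. ¬(∀s.A) ⊑ ∀t.C  ⇔  (∃s.¬A ⊓ ∃t.¬C) unsat w.r.t. T
   apply at x₀: ¬(∀s.A)⊑¬(∀r.A)
   open: L(x₀) ⊇ {¬A, ∃r.¬A, ∃r.¬B, ∃s.¬A, ∃t.(¬B ⊔ ¬A), …} (+ ∃-successors)
2. Hence ¬(∀s.A) ⊑ ∀t.C: not entailed.

No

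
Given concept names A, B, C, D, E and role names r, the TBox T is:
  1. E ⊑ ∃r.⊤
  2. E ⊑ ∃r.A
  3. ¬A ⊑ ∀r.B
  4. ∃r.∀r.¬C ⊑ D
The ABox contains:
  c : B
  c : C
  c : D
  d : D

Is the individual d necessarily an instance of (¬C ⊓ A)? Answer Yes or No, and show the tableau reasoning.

No

1. d : (¬C ⊓ A)?  L(d) = {D} ∪ {(C ⊔ ¬A)}
   open: L(d) ⊇ {A, C, D, ¬E} — d ∉ (¬C ⊓ A) possible
2. Hence d : (¬C ⊓ A): not entailed.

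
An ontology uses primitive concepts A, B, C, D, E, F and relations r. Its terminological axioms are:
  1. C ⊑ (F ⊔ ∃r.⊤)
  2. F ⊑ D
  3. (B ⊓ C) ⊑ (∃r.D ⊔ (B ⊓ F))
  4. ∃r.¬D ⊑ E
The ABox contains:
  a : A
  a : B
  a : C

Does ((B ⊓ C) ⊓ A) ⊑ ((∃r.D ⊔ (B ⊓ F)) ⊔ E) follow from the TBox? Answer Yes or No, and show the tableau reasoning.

Yes

1. ((B ⊓ C) ⊓ A) ⊑ ((∃r.D ⊔ (B ⊓ F)) ⊔ E)  ⇔  (((B ⊓ C) ⊓ A) ⊓ ((∀r.¬D ⊓ (¬B ⊔ ¬F)) ⊓ ¬E)) unsat w.r.t. T
   all branches close; clash {E, ¬E} at x₀
2. Hence ((B ⊓ C) ⊓ A) ⊑ ((∃r.D ⊔ (B ⊓ F)) ⊔ E): entailed.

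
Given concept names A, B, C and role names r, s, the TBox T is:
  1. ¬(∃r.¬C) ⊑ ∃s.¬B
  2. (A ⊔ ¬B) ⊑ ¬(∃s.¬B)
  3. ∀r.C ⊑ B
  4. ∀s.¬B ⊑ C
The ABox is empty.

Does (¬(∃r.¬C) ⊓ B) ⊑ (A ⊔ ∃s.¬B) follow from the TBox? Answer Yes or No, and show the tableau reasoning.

Yes

1. (¬(∃r.¬C) ⊓ B) ⊑ (A ⊔ ∃s.¬B)  ⇔  ((∀r.C ⊓ B) ⊓ (¬A ⊓ ∀s.B)) unsat w.r.t. T
   all branches close; clash {B, ¬B} at an ∃-successor
2. Hence (¬(∃r.¬C) ⊓ B) ⊑ (A ⊔ ∃s.¬B): entailed.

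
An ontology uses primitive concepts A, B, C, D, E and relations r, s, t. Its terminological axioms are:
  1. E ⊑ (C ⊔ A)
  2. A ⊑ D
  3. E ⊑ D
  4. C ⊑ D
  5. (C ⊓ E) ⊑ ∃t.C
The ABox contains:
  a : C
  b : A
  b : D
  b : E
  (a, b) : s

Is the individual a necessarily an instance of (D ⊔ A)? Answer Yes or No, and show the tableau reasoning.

Yes

1. a : (D ⊔ A)?  L(a) = {C} ∪ {(¬D ⊓ ¬A)}
   clash {D, ¬D} at a — a ∈ (D ⊔ A)
2. Hence a : (D ⊔ A): entailed.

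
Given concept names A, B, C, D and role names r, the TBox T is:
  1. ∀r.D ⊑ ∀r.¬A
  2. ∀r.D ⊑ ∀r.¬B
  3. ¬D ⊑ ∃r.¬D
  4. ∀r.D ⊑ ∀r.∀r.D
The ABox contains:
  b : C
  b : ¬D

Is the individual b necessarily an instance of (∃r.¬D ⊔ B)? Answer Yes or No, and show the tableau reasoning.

Yes

1. b : (∃r.¬D ⊔ B)?  L(b) = {C, ¬D} ∪ {(∀r.D ⊓ ¬B)}
   clash {D, ¬D} at an ∃-successor — b ∈ (∃r.¬D ⊔ B)
2. Hence b : (∃r.¬D ⊔ B): entailed.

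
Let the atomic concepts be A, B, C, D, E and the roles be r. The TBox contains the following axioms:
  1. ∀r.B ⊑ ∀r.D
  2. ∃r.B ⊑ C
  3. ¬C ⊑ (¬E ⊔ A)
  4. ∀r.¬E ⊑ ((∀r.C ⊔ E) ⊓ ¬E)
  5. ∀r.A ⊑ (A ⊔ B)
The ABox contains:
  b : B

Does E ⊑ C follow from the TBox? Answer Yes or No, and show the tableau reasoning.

1. E ⊑ C  ⇔  (E ⊓ ¬C) unsat w.r.t. T
   apply at x₀: ¬C⊑(¬E ⊔ A)
   open: L(x₀) ⊇ {A, E, ¬C, ∀r.¬B, ∃r.E, …} (+ ∃-successors)
2. Hence E ⊑ C: not entailed.

No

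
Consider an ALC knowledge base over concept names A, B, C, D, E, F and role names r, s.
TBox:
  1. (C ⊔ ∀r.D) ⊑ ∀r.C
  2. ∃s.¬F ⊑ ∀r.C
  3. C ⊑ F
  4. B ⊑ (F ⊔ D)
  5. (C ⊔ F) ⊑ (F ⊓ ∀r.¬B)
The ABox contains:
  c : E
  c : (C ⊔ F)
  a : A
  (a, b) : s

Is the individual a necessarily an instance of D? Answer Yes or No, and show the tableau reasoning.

1. a : D?  L(a) = {A} ∪ {¬D}
   open: L(a) ⊇ {A, ¬B, ¬C, ¬D, ¬F, …} (+ ∃-successors) — a ∉ D possible
2. Hence a : D: not entailed.

No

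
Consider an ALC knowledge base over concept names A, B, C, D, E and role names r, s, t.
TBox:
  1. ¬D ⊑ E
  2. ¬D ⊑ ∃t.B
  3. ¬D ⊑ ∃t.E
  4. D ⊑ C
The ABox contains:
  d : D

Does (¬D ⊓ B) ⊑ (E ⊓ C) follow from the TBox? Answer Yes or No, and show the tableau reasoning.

No

1. (¬D ⊓ B) ⊑ (E ⊓ C)  ⇔  ((¬D ⊓ B) ⊓ (¬E ⊔ ¬C)) unsat w.r.t. T
   apply at x₀: ¬D⊑E; ¬D⊑∃t.B; ¬D⊑∃t.E
   open: L(x₀) ⊇ {B, E, ¬C, ¬D, ∃t.B, …} (+ ∃-successors)
2. Hence (¬D ⊓ B) ⊑ (E ⊓ C): not entailed.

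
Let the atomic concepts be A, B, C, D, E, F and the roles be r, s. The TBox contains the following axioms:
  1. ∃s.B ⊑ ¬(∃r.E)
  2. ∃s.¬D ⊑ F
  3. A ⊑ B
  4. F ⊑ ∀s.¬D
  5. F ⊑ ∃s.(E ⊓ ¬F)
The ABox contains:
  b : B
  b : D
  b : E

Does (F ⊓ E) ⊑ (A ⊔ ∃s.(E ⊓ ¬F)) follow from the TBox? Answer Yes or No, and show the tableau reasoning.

Yes

1. (F ⊓ E) ⊑ (A ⊔ ∃s.(E ⊓ ¬F))  ⇔  ((F ⊓ E) ⊓ (¬A ⊓ ∀s.(¬E ⊔ F))) unsat w.r.t. T
   all branches close; clash {F, ¬F} at an ∃-successor
2. Hence (F ⊓ E) ⊑ (A ⊔ ∃s.(E ⊓ ¬F)): entailed.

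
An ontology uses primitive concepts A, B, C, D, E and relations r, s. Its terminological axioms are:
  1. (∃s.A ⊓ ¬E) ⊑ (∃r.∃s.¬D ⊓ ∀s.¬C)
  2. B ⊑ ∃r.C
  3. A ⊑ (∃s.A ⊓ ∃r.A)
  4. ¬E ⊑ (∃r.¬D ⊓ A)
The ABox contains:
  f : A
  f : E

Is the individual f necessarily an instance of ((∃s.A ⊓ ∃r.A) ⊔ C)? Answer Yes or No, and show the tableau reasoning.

1. f : ((∃s.A ⊓ ∃r.A) ⊔ C)?  L(f) = {A, E} ∪ {((∀s.¬A ⊔ ∀r.¬A) ⊓ ¬C)}
   clash {A, ¬A} at an ∃-successor — f ∈ ((∃s.A ⊓ ∃r.A) ⊔ C)
2. Hence f : ((∃s.A ⊓ ∃r.A) ⊔ C): entailed.

Yes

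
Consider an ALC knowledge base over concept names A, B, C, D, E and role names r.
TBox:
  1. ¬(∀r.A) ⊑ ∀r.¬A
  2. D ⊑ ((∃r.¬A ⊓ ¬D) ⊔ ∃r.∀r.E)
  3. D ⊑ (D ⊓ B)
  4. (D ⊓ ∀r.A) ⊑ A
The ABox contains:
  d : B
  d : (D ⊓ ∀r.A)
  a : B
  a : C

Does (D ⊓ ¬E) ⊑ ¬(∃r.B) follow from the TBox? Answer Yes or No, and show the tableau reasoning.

1. (D ⊓ ¬E) ⊑ ¬(∃r.B)  ⇔  ((D ⊓ ¬E) ⊓ ∃r.B) unsat w.r.t. T
   apply at x₀: D⊑((∃r.¬A ⊓ ¬D) ⊔ ∃r.∀r.E); D⊑(D ⊓ B)
   open: L(x₀) ⊇ {A, B, D, ¬E, ∀r.A, …} (+ ∃-successors)
2. Hence (D ⊓ ¬E) ⊑ ¬(∃r.B): not entailed.

No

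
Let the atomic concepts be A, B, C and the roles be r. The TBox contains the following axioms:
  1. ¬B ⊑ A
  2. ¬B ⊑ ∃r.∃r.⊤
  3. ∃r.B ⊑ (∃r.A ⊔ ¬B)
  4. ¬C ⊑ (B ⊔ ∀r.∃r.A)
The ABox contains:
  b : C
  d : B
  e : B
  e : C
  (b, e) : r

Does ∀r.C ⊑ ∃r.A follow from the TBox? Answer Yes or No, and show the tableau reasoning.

No

1. ∀r.C ⊑ ∃r.A  ⇔  (∀r.C ⊓ ∀r.¬A) unsat w.r.t. T
   open: L(x₀) ⊇ {B, C, ∀r.C, ∀r.¬A, ∀r.¬B}
2. Hence ∀r.C ⊑ ∃r.A: not entailed.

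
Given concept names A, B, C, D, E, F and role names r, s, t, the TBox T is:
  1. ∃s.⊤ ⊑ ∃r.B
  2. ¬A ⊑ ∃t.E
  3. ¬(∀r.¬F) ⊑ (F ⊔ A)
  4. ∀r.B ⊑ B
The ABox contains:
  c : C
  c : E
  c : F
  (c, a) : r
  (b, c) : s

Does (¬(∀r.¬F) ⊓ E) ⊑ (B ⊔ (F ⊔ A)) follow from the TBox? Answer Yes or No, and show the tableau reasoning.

Yes

1. (¬(∀r.¬F) ⊓ E) ⊑ (B ⊔ (F ⊔ A))  ⇔  ((∃r.F ⊓ E) ⊓ (¬B ⊓ (¬F ⊓ ¬A))) unsat w.r.t. T
   all branches close; clash {A, ¬A} at x₀
2. Hence (¬(∀r.¬F) ⊓ E) ⊑ (B ⊔ (F ⊔ A)): entailed.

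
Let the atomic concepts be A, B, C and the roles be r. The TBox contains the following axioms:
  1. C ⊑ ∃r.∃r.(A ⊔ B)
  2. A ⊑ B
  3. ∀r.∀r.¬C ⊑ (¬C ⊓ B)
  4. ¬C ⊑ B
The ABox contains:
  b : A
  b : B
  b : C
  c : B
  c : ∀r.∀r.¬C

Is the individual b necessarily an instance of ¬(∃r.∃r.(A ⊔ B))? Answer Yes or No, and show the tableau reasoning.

1. b : ¬(∃r.∃r.(A ⊔ B))?  L(b) = {A, B, C} ∪ {∃r.∃r.(A ⊔ B)}
   open: L(b) ⊇ {A, B, C, ∃r.∃r.(A ⊔ B), ∃r.∃r.C} (+ ∃-successors) — b ∉ ¬(∃r.∃r.(A ⊔ B)) possible
2. Hence b : ¬(∃r.∃r.(A ⊔ B)): not entailed.

No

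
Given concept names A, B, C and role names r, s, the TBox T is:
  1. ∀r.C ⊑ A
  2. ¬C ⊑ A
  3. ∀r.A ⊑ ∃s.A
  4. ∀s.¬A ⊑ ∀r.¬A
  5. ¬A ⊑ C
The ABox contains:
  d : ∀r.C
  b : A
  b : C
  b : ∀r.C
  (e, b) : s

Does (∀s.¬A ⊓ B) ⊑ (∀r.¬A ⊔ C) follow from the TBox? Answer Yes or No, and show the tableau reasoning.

Yes

1. (∀s.¬A ⊓ B) ⊑ (∀r.¬A ⊔ C)  ⇔  ((∀s.¬A ⊓ B) ⊓ (∃r.A ⊓ ¬C)) unsat w.r.t. T
   all branches close; clash {C, ¬C} at x₀
2. Hence (∀s.¬A ⊓ B) ⊑ (∀r.¬A ⊔ C): entailed.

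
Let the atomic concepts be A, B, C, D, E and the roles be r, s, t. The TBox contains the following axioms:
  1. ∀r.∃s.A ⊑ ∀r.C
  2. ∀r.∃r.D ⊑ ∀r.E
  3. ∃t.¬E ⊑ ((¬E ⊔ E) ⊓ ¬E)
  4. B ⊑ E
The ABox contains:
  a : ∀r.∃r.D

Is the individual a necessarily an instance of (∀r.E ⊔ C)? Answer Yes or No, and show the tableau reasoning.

1. a : (∀r.E ⊔ C)?  L(a) = {∀r.∃r.D} ∪ {(∃r.¬E ⊓ ¬C)}
   clash {E, ¬E} at a — a ∈ (∀r.E ⊔ C)
2. Hence a : (∀r.E ⊔ C): entailed.

Yes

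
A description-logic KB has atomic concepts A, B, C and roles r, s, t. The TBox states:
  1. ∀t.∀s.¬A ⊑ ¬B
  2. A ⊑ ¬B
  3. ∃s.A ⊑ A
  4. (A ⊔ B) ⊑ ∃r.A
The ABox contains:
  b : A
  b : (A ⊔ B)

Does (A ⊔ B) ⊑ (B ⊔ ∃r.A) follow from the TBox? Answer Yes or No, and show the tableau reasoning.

Yes

1. (A ⊔ B) ⊑ (B ⊔ ∃r.A)  ⇔  ((A ⊔ B) ⊓ (¬B ⊓ ∀r.¬A)) unsat w.r.t. T
   all branches close; clash {B, ¬B} at x₀
2. Hence (A ⊔ B) ⊑ (B ⊔ ∃r.A): entailed.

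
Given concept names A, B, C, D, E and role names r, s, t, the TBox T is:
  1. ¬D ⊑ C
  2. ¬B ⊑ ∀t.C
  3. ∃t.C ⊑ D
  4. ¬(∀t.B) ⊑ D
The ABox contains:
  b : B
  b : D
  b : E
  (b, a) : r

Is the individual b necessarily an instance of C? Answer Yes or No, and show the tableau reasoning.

1. b : C?  L(b) = {B, D, E} ∪ {¬C}
   open: L(b) ⊇ {B, D, E, ¬C} — b ∉ C possible
2. Hence b : C: not entailed.

No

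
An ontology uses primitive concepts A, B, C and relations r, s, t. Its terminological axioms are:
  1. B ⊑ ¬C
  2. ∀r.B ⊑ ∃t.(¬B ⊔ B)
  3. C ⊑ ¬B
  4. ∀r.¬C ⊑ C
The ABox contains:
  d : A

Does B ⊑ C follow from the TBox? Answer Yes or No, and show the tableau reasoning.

1. B ⊑ C  ⇔  (B ⊓ ¬C) unsat w.r.t. T
   open: L(x₀) ⊇ {B, ¬C, ∃r.C, ∃r.¬B} (+ ∃-successors)
2. Hence B ⊑ C: not entailed.

No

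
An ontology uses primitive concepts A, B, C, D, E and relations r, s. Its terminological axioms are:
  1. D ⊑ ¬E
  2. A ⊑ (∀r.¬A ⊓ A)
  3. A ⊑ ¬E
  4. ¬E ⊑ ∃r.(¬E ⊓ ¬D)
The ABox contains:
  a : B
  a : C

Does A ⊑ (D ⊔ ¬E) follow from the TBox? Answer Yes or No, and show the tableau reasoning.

Yes

1. A ⊑ (D ⊔ ¬E)  ⇔  (A ⊓ (¬D ⊓ E)) unsat w.r.t. T
   all branches close; clash {E, ¬E} at x₀
2. Hence A ⊑ (D ⊔ ¬E): entailed.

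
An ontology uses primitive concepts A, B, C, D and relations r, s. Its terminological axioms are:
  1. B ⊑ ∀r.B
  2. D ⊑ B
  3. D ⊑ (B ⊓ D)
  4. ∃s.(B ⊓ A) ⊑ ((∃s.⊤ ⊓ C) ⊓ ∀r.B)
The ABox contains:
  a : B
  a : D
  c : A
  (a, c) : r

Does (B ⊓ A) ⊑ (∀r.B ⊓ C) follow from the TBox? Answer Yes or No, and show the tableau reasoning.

1. (B ⊓ A) ⊑ (∀r.B ⊓ C)  ⇔  ((B ⊓ A) ⊓ (∃r.¬B ⊔ ¬C)) unsat w.r.t. T
   apply at x₀: B⊑∀r.B
   open: L(x₀) ⊇ {A, B, ¬C, ¬D, ∀r.B, …}
2. Hence (B ⊓ A) ⊑ (∀r.B ⊓ C): not entailed.

No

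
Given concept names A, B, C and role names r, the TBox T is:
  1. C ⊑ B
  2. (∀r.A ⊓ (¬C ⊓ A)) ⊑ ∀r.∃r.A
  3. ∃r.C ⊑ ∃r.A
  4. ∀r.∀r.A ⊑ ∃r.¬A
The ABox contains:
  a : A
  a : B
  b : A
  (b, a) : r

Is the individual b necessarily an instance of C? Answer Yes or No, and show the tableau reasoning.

No

1. b : C?  L(b) = {A} ∪ {¬C}
   open: L(b) ⊇ {A, ¬C, ∀r.¬C, ∃r.¬A} (+ ∃-successors) — b ∉ C possible
2. Hence b : C: not entailed.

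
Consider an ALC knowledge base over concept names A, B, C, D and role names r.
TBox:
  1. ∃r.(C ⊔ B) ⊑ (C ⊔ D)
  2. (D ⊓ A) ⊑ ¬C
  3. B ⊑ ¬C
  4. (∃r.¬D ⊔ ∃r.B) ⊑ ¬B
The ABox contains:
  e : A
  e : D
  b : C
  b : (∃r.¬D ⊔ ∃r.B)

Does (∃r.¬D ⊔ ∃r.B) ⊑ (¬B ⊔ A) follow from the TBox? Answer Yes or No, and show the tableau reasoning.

Yes

1. (∃r.¬D ⊔ ∃r.B) ⊑ (¬B ⊔ A)  ⇔  ((∃r.¬D ⊔ ∃r.B) ⊓ (B ⊓ ¬A)) unsat w.r.t. T
   all branches close; clash {B, ¬B} at x₀
2. Hence (∃r.¬D ⊔ ∃r.B) ⊑ (¬B ⊔ A): entailed.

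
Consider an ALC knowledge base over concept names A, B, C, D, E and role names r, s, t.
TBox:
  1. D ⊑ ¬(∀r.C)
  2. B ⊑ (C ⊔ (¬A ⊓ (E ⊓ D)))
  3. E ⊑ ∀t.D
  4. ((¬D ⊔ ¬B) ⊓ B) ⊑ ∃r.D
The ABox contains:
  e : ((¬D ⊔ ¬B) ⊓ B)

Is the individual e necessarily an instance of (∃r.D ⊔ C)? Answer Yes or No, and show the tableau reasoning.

Yes

1. e : (∃r.D ⊔ C)?  L(e) = {((¬D ⊔ ¬B) ⊓ B)} ∪ {(∀r.¬D ⊓ ¬C)}
   clash {B, ¬B} at e — e ∈ (∃r.D ⊔ C)
2. Hence e : (∃r.D ⊔ C): entailed.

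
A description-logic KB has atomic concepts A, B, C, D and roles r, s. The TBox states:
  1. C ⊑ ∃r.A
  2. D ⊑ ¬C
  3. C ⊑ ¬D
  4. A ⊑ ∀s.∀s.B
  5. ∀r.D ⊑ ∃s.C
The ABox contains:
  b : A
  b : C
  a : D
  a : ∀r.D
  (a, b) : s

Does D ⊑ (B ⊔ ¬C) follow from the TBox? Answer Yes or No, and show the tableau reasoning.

Yes

1. D ⊑ (B ⊔ ¬C)  ⇔  (D ⊓ (¬B ⊓ C)) unsat w.r.t. T
   all branches close; clash {D, ¬D} at x₀
2. Hence D ⊑ (B ⊔ ¬C): entailed.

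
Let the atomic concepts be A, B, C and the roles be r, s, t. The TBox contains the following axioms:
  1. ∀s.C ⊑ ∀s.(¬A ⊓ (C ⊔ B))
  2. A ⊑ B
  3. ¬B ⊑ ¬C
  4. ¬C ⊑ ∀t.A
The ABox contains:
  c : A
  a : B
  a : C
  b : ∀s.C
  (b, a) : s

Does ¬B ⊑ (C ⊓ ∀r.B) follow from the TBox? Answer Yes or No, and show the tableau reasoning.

No

1. ¬B ⊑ (C ⊓ ∀r.B)  ⇔  (¬B ⊓ (¬C ⊔ ∃r.¬B)) unsat w.r.t. T
   apply at x₀: ¬B⊑¬C
   open: L(x₀) ⊇ {¬A, ¬B, ¬C, ∀t.A, ∃s.¬C} (+ ∃-successors)
2. Hence ¬B ⊑ (C ⊓ ∀r.B): not entailed.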